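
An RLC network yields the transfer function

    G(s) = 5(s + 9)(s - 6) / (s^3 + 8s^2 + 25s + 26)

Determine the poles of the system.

The poles are the roots of the denominator s^3 + 8s^2 + 25s + 26 = 0.
Trying s = -2: the polynomial evaluates to 0, so (s + 2) is a factor.
Dividing out leaves s^2 + 6s + 13 = 0.
The quadratic formula then gives s = -3 ± 2j.

s = -3 + 2j, -3 - 2j, -2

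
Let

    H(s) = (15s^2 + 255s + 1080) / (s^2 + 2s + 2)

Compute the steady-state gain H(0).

Set s = 0: H(0) = (1080) / (2) = 540.

H(0) = 540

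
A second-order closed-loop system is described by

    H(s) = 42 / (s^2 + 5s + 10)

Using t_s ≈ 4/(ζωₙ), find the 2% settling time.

t_s ≈ 1.600 s

Comparing s^2 + 5s + 10 to s^2 + 2ζωₙs + ωₙ²: ωₙ = √10 ≈ 3.162 rad/s and ζ = 5/(2·√10) ≈ 0.7906.
ζωₙ = 5/2 = 2.5, so t_s ≈ 4/(ζωₙ) = 4/2.5 = 1.600 s.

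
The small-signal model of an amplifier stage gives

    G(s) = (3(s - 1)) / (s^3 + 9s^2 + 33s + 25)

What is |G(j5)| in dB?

|G(j5)|_dB ≈ -22.5 dB

Substitute s = j5: numerator = -3 + j15, denominator = -200 + j40.
|G(j5)| = |-3 + j15| / |-200 + j40| = 15.297 / 203.96 = 0.07500.
In decibels: 20·log₁₀(0.07500) ≈ -22.5 dB.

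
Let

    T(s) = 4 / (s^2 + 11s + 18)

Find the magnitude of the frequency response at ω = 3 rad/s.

|T(j3)| ≈ 0.1169

Substitute s = j3: numerator = 4, denominator = 9 + j33.
|T(j3)| = |4| / |9 + j33| = 4 / 34.205 ≈ 0.1169.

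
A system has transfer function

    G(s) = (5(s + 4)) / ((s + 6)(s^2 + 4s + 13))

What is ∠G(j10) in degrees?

∠G(j10) ≈ -146.1°

At s = j10: numerator = 20 + j50, denominator = -922 - j630.
∠G = ∠num − ∠den = 68.199° − (-145.66°) = 213.9°, which wraps to -146.1°.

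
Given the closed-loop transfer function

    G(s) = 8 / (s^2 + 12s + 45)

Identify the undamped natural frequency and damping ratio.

ωₙ ≈ 6.708 rad/s, ζ ≈ 0.8944

Compare the denominator to the standard form s^2 + 2ζωₙs + ωₙ².
ωₙ² = 45, so ωₙ = √45 ≈ 6.708 rad/s.
2ζωₙ = 12, so ζ = 12/(2·√45) ≈ 0.8944.
With ζ = 0.8944 the response is underdamped.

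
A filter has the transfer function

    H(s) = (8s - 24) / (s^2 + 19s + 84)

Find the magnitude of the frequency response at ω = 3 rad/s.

Substitute s = j3: numerator = -24 + j24, denominator = 75 + j57.
|H(j3)| = |-24 + j24| / |75 + j57| = 33.941 / 94.202 ≈ 0.3603.

|H(j3)| ≈ 0.3603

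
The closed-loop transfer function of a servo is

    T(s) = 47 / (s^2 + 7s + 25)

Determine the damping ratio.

ζ = 0.7

Compare the denominator to the standard form s^2 + 2ζωₙs + ωₙ².
ωₙ² = 25, so ωₙ = 5 rad/s.
2ζωₙ = 7, so ζ = 7/(2·5) = 0.7.
With ζ = 0.7 the response is underdamped.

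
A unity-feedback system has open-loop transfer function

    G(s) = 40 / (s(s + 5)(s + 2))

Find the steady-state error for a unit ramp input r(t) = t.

e_ss = 0.2500

G(s) has one pole at the origin.
This is a Type 1 system. Kv = lim_{s→0} s·G(s) = 40/10 = 4.
e_ss = 1/Kv = 1/(4) = 1/4 ≈ 0.2500.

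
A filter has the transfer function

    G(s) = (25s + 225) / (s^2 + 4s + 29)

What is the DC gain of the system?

Set s = 0: G(0) = (225) / (29) = 225/29.

G(0) = 225/29 ≈ 7.759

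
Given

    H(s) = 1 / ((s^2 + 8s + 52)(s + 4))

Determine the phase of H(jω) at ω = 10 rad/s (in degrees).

∠H(j10) ≈ 170.8°

At s = j10: numerator = 1, denominator = -992 - j160.
∠H = ∠num − ∠den = 0° − (-170.84°) = 170.8°.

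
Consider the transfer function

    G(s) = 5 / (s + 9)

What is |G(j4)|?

|G(j4)| ≈ 0.5077

Substitute s = j4: numerator = 5, denominator = 9 + j4.
|G(j4)| = |5| / |9 + j4| = 5 / 9.8489 ≈ 0.5077.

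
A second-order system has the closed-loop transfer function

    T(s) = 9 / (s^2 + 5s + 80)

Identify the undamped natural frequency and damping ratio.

Compare the denominator to the standard form s^2 + 2ζωₙs + ωₙ².
ωₙ² = 80, so ωₙ = √80 ≈ 8.944 rad/s.
2ζωₙ = 5, so ζ = 5/(2·√80) ≈ 0.2795.

ωₙ ≈ 8.944 rad/s, ζ ≈ 0.2795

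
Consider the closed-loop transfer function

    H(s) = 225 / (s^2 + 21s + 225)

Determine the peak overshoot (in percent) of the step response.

%OS ≈ 4.60%

Comparing s^2 + 21s + 225 to s^2 + 2ζωₙs + ωₙ²: ωₙ = 15 rad/s and ζ = 21/(2·15) = 0.7.
%OS = 100·exp(−πζ/√(1−ζ²)) = 100·exp(−π·0.7/√(1−0.7²)) ≈ 4.60%.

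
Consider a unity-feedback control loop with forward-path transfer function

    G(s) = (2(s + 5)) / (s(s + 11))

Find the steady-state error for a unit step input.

e_ss = 0

G(s) has one pole at the origin.
This is a Type 1 system; for a step input the steady-state error is zero.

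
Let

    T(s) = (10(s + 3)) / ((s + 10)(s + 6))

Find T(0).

At s = 0 each factor (s + a) contributes a and each (s^2 + bs + c) contributes c.
T(0) = 10·(3) / ((10) · (6)) = 30/60 = 1/2.

T(0) = 1/2 ≈ 0.5000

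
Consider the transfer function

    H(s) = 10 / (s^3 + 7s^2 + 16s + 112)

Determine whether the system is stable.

The denominator s^3 + 7s^2 + 16s + 112 factors as (s^2 + 16)(s + 7), giving poles at s = 4j, -4j, -7.
Since the simple pole(s) at s = ±4j lie on the jω-axis with none in the right half-plane, the system is marginally stable.

marginally stable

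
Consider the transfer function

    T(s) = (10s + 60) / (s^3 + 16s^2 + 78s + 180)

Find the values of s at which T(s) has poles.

The poles are the roots of the denominator s^3 + 16s^2 + 78s + 180 = 0.
Trying s = -10: the polynomial evaluates to 0, so (s + 10) is a factor.
Dividing out leaves s^2 + 6s + 18 = 0.
The quadratic formula then gives s = -3 ± 3j.

s = -3 + 3j, -3 - 3j, -10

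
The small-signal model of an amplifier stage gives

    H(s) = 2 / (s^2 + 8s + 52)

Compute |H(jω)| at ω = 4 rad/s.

Substitute s = j4: numerator = 2, denominator = 36 + j32.
|H(j4)| = |2| / |36 + j32| = 2 / 48.166 ≈ 0.04152.

|H(j4)| ≈ 0.04152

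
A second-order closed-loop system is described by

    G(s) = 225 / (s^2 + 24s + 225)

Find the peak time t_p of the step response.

t_p ≈ 0.3491 s

Comparing s^2 + 24s + 225 to s^2 + 2ζωₙs + ωₙ²: ωₙ = 15 rad/s and ζ = 24/(2·15) = 0.8.
ζωₙ = 24/2 = 12, so ω_d = ωₙ√(1−ζ²) = √(ωₙ² − (ζωₙ)²) = √(225 − 12²) = √81 = 9 rad/s.
t_p = π/ω_d = π/9 ≈ 0.3491 s.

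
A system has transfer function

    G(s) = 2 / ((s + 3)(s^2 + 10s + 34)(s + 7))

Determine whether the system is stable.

stable

The poles can be read from the denominator factors: s = -3, -5 ± 3j, -7.
Since all poles lie strictly in the left half-plane, the system is stable.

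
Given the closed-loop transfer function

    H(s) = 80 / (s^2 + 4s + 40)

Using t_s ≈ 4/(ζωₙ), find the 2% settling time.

t_s ≈ 2 s

Comparing s^2 + 4s + 40 to s^2 + 2ζωₙs + ωₙ²: ωₙ = √40 ≈ 6.325 rad/s and ζ = 4/(2·√40) ≈ 0.3162.
ζωₙ = 4/2 = 2, so t_s ≈ 4/(ζωₙ) = 4/2 = 2 s.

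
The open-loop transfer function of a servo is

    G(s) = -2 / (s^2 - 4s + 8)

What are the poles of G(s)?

The poles are the roots of the denominator s^2 - 4s + 8 = 0.
Using the quadratic formula: s = (4 ± √(-16))/2 = 2 ± 2j.

s = 2 ± 2j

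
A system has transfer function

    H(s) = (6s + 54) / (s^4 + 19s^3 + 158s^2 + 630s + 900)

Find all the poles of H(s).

The poles are the roots of the denominator s^4 + 19s^3 + 158s^2 + 630s + 900 = 0.
Trying s = -3: the polynomial evaluates to 0, so (s + 3) is a factor.
Dividing out leaves s^3 + 16s^2 + 110s + 300 = 0.
This factors further as (s^2 + 10s + 50)(s + 6) = 0.

s = -5 + 5j, -5 - 5j, -3, -6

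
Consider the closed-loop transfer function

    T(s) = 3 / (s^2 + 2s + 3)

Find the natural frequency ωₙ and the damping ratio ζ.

Compare the denominator to the standard form s^2 + 2ζωₙs + ωₙ².
ωₙ² = 3, so ωₙ = √3 ≈ 1.732 rad/s.
2ζωₙ = 2, so ζ = 2/(2·√3) ≈ 0.5774.

ωₙ ≈ 1.732 rad/s, ζ ≈ 0.5774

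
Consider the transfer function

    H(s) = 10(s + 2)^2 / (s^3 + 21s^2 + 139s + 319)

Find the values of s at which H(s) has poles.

s = -5 + 2j, -5 - 2j, -11

The poles are the roots of the denominator s^3 + 21s^2 + 139s + 319 = 0.
Trying s = -11: the polynomial evaluates to 0, so (s + 11) is a factor.
Dividing out leaves s^2 + 10s + 29 = 0.
The quadratic formula then gives s = -5 ± 2j.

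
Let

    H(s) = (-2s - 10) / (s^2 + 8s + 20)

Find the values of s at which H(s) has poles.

s = -4 + 2j, -4 - 2j

The poles are the roots of the denominator s^2 + 8s + 20 = 0.
Using the quadratic formula: s = (-8 ± √(-16))/2 = -4 ± 2j.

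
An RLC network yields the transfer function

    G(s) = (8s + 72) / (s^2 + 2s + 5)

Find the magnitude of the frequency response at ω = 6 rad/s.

Substitute s = j6: numerator = 72 + j48, denominator = -31 + j12.
|G(j6)| = |72 + j48| / |-31 + j12| = 86.533 / 33.242 ≈ 2.603.

|G(j6)| ≈ 2.603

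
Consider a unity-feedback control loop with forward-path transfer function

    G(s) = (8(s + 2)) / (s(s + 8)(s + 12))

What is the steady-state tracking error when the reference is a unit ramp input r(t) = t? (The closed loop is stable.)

e_ss = 6

G(s) has one pole at the origin.
This is a Type 1 system. Kv = lim_{s→0} s·G(s) = 16/96 = 1/6.
e_ss = 1/Kv = 1/(1/6) = 6.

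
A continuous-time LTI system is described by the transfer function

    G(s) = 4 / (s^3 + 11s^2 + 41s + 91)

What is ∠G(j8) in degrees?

At s = j8: numerator = 4, denominator = -613 - j184.
∠G = ∠num − ∠den = 0° − (-163.29°) = 163.3°.

∠G(j8) ≈ 163.3°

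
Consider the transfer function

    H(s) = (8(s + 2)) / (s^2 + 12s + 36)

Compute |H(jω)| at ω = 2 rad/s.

Substitute s = j2: numerator = 16 + j16, denominator = 32 + j24.
|H(j2)| = |16 + j16| / |32 + j24| = 22.627 / 40 ≈ 0.5657.

|H(j2)| ≈ 0.5657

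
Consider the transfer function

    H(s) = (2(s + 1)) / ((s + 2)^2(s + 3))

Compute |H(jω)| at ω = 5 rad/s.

Substitute s = j5: numerator = 2 + j10, denominator = -163 - j45.
|H(j5)| = |2 + j10| / |-163 - j45| = 10.198 / 169.10 ≈ 0.06031.

|H(j5)| ≈ 0.06031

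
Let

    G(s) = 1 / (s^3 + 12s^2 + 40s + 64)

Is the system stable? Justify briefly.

stable

The denominator s^3 + 12s^2 + 40s + 64 factors as (s^2 + 4s + 8)(s + 8), giving poles at s = -2 + 2j, -2 - 2j, -8.
Since all poles lie strictly in the left half-plane, the system is stable.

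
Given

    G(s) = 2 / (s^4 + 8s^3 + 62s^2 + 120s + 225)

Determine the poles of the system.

s = -1 ± 2j, -3 ± 6j

The poles are the roots of the denominator s^4 + 8s^3 + 62s^2 + 120s + 225 = 0.
No real roots exist; factor into two real quadratics: (s^2 + 2s + 5)(s^2 + 6s + 45) = 0.
Each quadratic gives a conjugate pair via the quadratic formula.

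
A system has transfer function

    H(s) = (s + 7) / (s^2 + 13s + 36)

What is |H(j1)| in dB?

|H(j1)|_dB ≈ -14.5 dB

Substitute s = j1: numerator = 7 + j1, denominator = 35 + j13.
|H(j1)| = |7 + j1| / |35 + j13| = 7.0711 / 37.336 ≈ 0.1894.
In decibels: 20·log₁₀(0.1894) ≈ -14.5 dB.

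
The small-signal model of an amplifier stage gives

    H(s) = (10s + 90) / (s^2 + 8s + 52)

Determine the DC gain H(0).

Set s = 0: H(0) = (90) / (52) = 45/26.

H(0) = 45/26 ≈ 1.731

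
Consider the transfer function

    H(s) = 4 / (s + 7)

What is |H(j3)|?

Substitute s = j3: numerator = 4, denominator = 7 + j3.
|H(j3)| = |4| / |7 + j3| = 4 / 7.6158 ≈ 0.5252.

|H(j3)| ≈ 0.5252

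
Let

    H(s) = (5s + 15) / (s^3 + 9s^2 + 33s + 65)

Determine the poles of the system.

The poles are the roots of the denominator s^3 + 9s^2 + 33s + 65 = 0.
Trying s = -5: the polynomial evaluates to 0, so (s + 5) is a factor.
Dividing out leaves s^2 + 4s + 13 = 0.
The quadratic formula then gives s = -2 ± 3j.

s = -5, -2 + 3j, -2 - 3j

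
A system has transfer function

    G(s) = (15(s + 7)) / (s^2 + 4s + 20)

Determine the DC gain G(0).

G(0) = 21/4 ≈ 5.250

At s = 0 each factor (s + a) contributes a and each (s^2 + bs + c) contributes c.
G(0) = 15·(7) / ((20)) = 105/20 = 21/4.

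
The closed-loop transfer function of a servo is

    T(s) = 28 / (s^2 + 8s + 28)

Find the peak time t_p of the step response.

Comparing s^2 + 8s + 28 to s^2 + 2ζωₙs + ωₙ²: ωₙ = √28 ≈ 5.292 rad/s and ζ = 8/(2·√28) ≈ 0.7559.
ζωₙ = 8/2 = 4, so ω_d = ωₙ√(1−ζ²) = √(ωₙ² − (ζωₙ)²) = √(28 − 4²) = √12 ≈ 3.464 rad/s.
t_p = π/ω_d = π/3.464 ≈ 0.9069 s.

t_p ≈ 0.9069 s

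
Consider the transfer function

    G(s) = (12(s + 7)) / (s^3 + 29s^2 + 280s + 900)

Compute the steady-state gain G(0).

Set s = 0: G(0) = (84) / (900) = 7/75.

G(0) = 7/75 ≈ 0.09333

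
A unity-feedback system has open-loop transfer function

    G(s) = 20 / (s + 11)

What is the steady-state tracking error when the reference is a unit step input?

e_ss = 0.3548

G(s) has no poles at the origin.
This is a Type 0 system. Kp = lim_{s→0} G(s) = 20/11.
e_ss = 1/(1 + Kp) = 1/(1 + 20/11) = 11/31 ≈ 0.3548.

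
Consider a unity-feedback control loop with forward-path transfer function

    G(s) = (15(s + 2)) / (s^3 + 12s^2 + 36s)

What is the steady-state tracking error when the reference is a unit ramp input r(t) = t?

G(s) has one pole at the origin.
This is a Type 1 system. Kv = lim_{s→0} s·G(s) = 30/36 = 5/6.
e_ss = 1/Kv = 1/(5/6) = 6/5 ≈ 1.200.

e_ss = 1.200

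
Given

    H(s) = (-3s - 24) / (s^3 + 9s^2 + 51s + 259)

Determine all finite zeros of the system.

s = -8

Set the numerator to zero: -3s - 24 = 0, i.e. -3·(s + 8) = 0.
So s = -8.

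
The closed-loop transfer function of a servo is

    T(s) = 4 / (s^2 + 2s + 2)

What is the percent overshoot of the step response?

%OS ≈ 4.32%

Comparing s^2 + 2s + 2 to s^2 + 2ζωₙs + ωₙ²: ωₙ = √2 ≈ 1.414 rad/s and ζ = 2/(2·√2) ≈ 0.7071.
%OS = 100·exp(−πζ/√(1−ζ²)) = 100·exp(−π·0.7071/√(1−0.7071²)) ≈ 4.32%.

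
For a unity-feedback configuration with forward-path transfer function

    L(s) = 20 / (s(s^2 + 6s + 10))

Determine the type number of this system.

The denominator has 1 factor of s at the origin (free integrator), so this is a Type 1 system.

Type 1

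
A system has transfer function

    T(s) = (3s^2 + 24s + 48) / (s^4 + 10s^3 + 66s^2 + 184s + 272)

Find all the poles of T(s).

The poles are the roots of the denominator s^4 + 10s^3 + 66s^2 + 184s + 272 = 0.
No real roots exist; factor into two real quadratics: (s^2 + 6s + 34)(s^2 + 4s + 8) = 0.
Each quadratic gives a conjugate pair via the quadratic formula.

s = -3 + 5j, -3 - 5j, -2 + 2j, -2 - 2j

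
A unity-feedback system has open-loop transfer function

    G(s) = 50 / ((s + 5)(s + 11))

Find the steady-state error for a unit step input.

e_ss = 0.5238

G(s) has no poles at the origin.
This is a Type 0 system. Kp = lim_{s→0} G(s) = 50/55 = 10/11.
e_ss = 1/(1 + Kp) = 1/(1 + 10/11) = 11/21 ≈ 0.5238.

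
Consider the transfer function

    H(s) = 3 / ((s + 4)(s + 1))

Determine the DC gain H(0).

H(0) = 3/4 ≈ 0.7500

Set s = 0: H(0) = (3) / (4) = 3/4.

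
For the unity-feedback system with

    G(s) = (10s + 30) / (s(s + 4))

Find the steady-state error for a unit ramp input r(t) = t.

e_ss = 0.1333

G(s) has one pole at the origin.
This is a Type 1 system. Kv = lim_{s→0} s·G(s) = 30/4 = 15/2.
e_ss = 1/Kv = 1/(15/2) = 2/15 ≈ 0.1333.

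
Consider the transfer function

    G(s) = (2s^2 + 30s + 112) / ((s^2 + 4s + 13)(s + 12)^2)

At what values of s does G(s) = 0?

s = -8, -7

Set the numerator to zero: 2s^2 + 30s + 112 = 0, i.e. 2·(s^2 + 15s + 56) = 0.
Factoring: (s + 8)(s + 7) = 0.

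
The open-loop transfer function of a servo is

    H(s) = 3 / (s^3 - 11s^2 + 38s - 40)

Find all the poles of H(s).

The poles are the roots of the denominator s^3 - 11s^2 + 38s - 40 = 0.
Trying s = 2: the polynomial evaluates to 0, so (s - 2) is a factor.
Dividing out leaves s^2 - 9s + 20 = 0.
Factoring the quadratic: (s - 4)(s - 5) = 0.

s = 2, 4, 5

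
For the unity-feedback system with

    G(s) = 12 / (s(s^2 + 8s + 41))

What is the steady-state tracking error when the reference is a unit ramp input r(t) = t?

e_ss = 3.417

G(s) has one pole at the origin.
This is a Type 1 system. Kv = lim_{s→0} s·G(s) = 12/41.
e_ss = 1/Kv = 1/(12/41) = 41/12 ≈ 3.417.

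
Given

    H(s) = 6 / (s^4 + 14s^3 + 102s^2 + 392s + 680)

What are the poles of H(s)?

The poles are the roots of the denominator s^4 + 14s^3 + 102s^2 + 392s + 680 = 0.
No real roots exist; factor into two real quadratics: (s^2 + 6s + 34)(s^2 + 8s + 20) = 0.
Each quadratic gives a conjugate pair via the quadratic formula.

s = -3 + 5j, -3 - 5j, -4 + 2j, -4 - 2j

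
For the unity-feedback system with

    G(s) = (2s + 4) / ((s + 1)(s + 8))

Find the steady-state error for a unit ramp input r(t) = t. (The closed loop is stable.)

G(s) has no poles at the origin.
This is a Type 0 system; Kv = lim_{s→0} s·G(s) = 0, so the steady-state error for a ramp input is infinite.

e_ss = ∞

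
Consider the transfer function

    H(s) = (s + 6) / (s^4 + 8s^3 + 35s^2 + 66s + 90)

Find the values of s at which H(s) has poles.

The poles are the roots of the denominator s^4 + 8s^3 + 35s^2 + 66s + 90 = 0.
No real roots exist; factor into two real quadratics: (s^2 + 2s + 5)(s^2 + 6s + 18) = 0.
Each quadratic gives a conjugate pair via the quadratic formula.

s = -1 + 2j, -1 - 2j, -3 + 3j, -3 - 3j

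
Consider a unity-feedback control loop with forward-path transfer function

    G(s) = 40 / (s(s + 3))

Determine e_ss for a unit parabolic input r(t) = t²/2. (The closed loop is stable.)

e_ss = ∞

G(s) has one pole at the origin.
This is a Type 1 system; Ka = lim_{s→0} s^2·G(s) = 0, so the steady-state error for a parabola input is infinite.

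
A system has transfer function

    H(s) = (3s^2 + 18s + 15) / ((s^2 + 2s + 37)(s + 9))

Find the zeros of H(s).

Set the numerator to zero: 3s^2 + 18s + 15 = 0, i.e. 3·(s^2 + 6s + 5) = 0.
Factoring: (s + 5)(s + 1) = 0.

s = -5, -1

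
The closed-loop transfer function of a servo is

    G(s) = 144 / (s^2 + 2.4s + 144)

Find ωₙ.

Compare the denominator to the standard form s^2 + 2ζωₙs + ωₙ².
ωₙ² = 144, so ωₙ = 12 rad/s.

ωₙ = 12 rad/s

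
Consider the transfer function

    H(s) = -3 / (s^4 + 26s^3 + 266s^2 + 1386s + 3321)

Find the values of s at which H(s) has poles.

s = -4 ± 5j, -9, -9

The poles are the roots of the denominator s^4 + 26s^3 + 266s^2 + 1386s + 3321 = 0.
Trying s = -9: the polynomial evaluates to 0, so (s + 9) is a factor.
Dividing out leaves s^3 + 17s^2 + 113s + 369 = 0.
This factors further as (s^2 + 8s + 41)(s + 9) = 0.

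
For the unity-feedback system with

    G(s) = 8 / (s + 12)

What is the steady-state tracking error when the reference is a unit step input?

G(s) has no poles at the origin.
This is a Type 0 system. Kp = lim_{s→0} G(s) = 8/12 = 2/3.
e_ss = 1/(1 + Kp) = 1/(1 + 2/3) = 3/5 ≈ 0.6000.

e_ss = 0.6000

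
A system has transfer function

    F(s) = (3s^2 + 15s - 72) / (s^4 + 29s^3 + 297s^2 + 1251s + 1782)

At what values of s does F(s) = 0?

s = 3, -8

Set the numerator to zero: 3s^2 + 15s - 72 = 0, i.e. 3·(s^2 + 5s - 24) = 0.
Factoring: (s - 3)(s + 8) = 0.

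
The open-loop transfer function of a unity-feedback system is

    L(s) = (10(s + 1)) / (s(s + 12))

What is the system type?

Type 1

The denominator has 1 factor of s at the origin (free integrator), so this is a Type 1 system.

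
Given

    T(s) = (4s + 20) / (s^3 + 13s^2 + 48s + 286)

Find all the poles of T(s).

s = -1 + 5j, -1 - 5j, -11

The poles are the roots of the denominator s^3 + 13s^2 + 48s + 286 = 0.
Trying s = -11: the polynomial evaluates to 0, so (s + 11) is a factor.
Dividing out leaves s^2 + 2s + 26 = 0.
The quadratic formula then gives s = -1 ± 5j.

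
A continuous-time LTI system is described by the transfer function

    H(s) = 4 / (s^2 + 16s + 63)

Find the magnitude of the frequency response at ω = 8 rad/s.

Substitute s = j8: numerator = 4, denominator = -1 + j128.
|H(j8)| = |4| / |-1 + j128| = 4 / 128.00 ≈ 0.03125.

|H(j8)| ≈ 0.03125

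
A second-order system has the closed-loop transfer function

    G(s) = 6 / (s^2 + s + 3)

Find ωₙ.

Compare the denominator to the standard form s^2 + 2ζωₙs + ωₙ².
ωₙ² = 3, so ωₙ = √3 ≈ 1.732 rad/s.

ωₙ ≈ 1.732 rad/s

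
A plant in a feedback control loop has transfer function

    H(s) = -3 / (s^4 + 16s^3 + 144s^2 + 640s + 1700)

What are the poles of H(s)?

s = -3 ± 5j, -5 ± 5j

The poles are the roots of the denominator s^4 + 16s^3 + 144s^2 + 640s + 1700 = 0.
No real roots exist; factor into two real quadratics: (s^2 + 6s + 34)(s^2 + 10s + 50) = 0.
Each quadratic gives a conjugate pair via the quadratic formula.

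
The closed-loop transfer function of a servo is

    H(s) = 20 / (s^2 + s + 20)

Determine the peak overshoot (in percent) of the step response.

%OS ≈ 70.2%

Comparing s^2 + s + 20 to s^2 + 2ζωₙs + ωₙ²: ωₙ = √20 ≈ 4.472 rad/s and ζ = 1/(2·√20) ≈ 0.1118.
%OS = 100·exp(−πζ/√(1−ζ²)) = 100·exp(−π·0.1118/√(1−0.1118²)) ≈ 70.2%.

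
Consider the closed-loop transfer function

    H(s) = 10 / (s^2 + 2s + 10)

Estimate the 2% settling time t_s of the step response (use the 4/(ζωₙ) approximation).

t_s ≈ 4 s

Comparing s^2 + 2s + 10 to s^2 + 2ζωₙs + ωₙ²: ωₙ = √10 ≈ 3.162 rad/s and ζ = 2/(2·√10) ≈ 0.3162.
ζωₙ = 2/2 = 1, so t_s ≈ 4/(ζωₙ) = 4/1 = 4 s.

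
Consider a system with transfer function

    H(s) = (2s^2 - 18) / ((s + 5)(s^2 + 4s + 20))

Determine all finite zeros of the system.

s = -3, 3

Set the numerator to zero: 2s^2 - 18 = 0, i.e. 2·(s^2 - 9) = 0.
Factoring: (s + 3)(s - 3) = 0.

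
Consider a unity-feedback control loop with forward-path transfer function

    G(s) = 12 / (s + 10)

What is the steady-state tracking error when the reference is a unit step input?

G(s) has no poles at the origin.
This is a Type 0 system. Kp = lim_{s→0} G(s) = 12/10 = 6/5.
e_ss = 1/(1 + Kp) = 1/(1 + 6/5) = 5/11 ≈ 0.4545.

e_ss = 0.4545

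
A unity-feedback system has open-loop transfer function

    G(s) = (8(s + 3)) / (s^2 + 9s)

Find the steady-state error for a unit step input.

G(s) has one pole at the origin.
This is a Type 1 system; for a step input the steady-state error is zero.

e_ss = 0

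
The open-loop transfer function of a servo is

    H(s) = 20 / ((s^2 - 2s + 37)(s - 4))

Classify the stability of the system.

unstable

The poles can be read from the denominator factors: s = 1 ± 6j, 4.
Since the pole(s) at s = 1 + 6j, 1 - 6j, 4 lie in the right half-plane, the system is unstable.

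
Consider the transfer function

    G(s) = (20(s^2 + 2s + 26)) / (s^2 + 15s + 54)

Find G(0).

G(0) = 260/27 ≈ 9.630

Set s = 0: G(0) = (520) / (54) = 260/27.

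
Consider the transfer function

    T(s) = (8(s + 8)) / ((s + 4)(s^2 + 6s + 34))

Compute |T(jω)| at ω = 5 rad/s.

|T(j5)| ≈ 0.3763

Substitute s = j5: numerator = 64 + j40, denominator = -114 + j165.
|T(j5)| = |64 + j40| / |-114 + j165| = 75.472 / 200.55 ≈ 0.3763.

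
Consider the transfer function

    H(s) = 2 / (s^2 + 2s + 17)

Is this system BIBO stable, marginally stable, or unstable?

The denominator s^2 + 2s + 17 factors as (s^2 + 2s + 17), giving poles at s = -1 ± 4j.
Since all poles lie strictly in the left half-plane, the system is stable.

stable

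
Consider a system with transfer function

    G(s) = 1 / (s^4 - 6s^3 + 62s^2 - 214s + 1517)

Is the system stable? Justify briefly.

The denominator s^4 - 6s^3 + 62s^2 - 214s + 1517 factors as (s^2 - 8s + 41)(s^2 + 2s + 37), giving poles at s = 4 + 5j, 4 - 5j, -1 + 6j, -1 - 6j.
Since the pole(s) at s = 4 + 5j, 4 - 5j lie in the right half-plane, the system is unstable.

unstable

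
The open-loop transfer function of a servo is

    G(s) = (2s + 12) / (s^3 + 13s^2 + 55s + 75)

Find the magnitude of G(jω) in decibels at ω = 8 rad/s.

|G(j8)|_dB ≈ -31.6 dB

Substitute s = j8: numerator = 12 + j16, denominator = -757 - j72.
|G(j8)| = |12 + j16| / |-757 - j72| = 20 / 760.42 ≈ 0.02630.
In decibels: 20·log₁₀(0.02630) ≈ -31.6 dB.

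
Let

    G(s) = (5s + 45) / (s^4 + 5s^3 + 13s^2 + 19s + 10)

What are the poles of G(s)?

s = -1 ± 2j, -1, -2

The poles are the roots of the denominator s^4 + 5s^3 + 13s^2 + 19s + 10 = 0.
Trying s = -1: the polynomial evaluates to 0, so (s + 1) is a factor.
Dividing out leaves s^3 + 4s^2 + 9s + 10 = 0.
This factors further as (s^2 + 2s + 5)(s + 2) = 0.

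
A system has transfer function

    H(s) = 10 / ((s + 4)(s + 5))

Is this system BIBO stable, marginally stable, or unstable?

The poles can be read from the denominator factors: s = -4, -5.
Since all poles lie strictly in the left half-plane, the system is stable.

stable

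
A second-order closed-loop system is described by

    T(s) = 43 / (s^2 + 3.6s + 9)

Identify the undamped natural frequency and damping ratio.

ωₙ = 3 rad/s, ζ = 0.6

Compare the denominator to the standard form s^2 + 2ζωₙs + ωₙ².
ωₙ² = 9, so ωₙ = 3 rad/s.
2ζωₙ = 3.6, so ζ = 3.6/(2·3) = 0.6.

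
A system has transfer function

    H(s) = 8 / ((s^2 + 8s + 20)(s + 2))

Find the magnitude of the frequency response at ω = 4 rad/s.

|H(j4)| ≈ 0.05547

Substitute s = j4: numerator = 8, denominator = -120 + j80.
|H(j4)| = |8| / |-120 + j80| = 8 / 144.22 ≈ 0.05547.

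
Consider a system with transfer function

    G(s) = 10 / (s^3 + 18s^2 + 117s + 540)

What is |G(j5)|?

|G(j5)| ≈ 0.02133

Substitute s = j5: numerator = 10, denominator = 90 + j460.
|G(j5)| = |10| / |90 + j460| = 10 / 468.72 ≈ 0.02133.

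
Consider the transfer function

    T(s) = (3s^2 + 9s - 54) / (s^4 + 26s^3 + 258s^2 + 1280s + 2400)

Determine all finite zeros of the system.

Set the numerator to zero: 3s^2 + 9s - 54 = 0, i.e. 3·(s^2 + 3s - 18) = 0.
Factoring: (s - 3)(s + 6) = 0.

s = 3, -6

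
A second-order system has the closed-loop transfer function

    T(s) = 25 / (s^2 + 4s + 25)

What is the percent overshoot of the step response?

Comparing s^2 + 4s + 25 to s^2 + 2ζωₙs + ωₙ²: ωₙ = 5 rad/s and ζ = 4/(2·5) = 0.4.
%OS = 100·exp(−πζ/√(1−ζ²)) = 100·exp(−π·0.4/√(1−0.4²)) ≈ 25.4%.

%OS ≈ 25.4%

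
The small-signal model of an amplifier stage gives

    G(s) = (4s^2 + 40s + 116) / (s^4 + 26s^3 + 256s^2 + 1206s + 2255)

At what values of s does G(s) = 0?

Set the numerator to zero: 4s^2 + 40s + 116 = 0, i.e. 4·(s^2 + 10s + 29) = 0.
Factoring: (s^2 + 10s + 29) = 0.

s = -5 ± 2j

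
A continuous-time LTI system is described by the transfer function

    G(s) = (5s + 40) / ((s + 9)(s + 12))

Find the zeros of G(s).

Set the numerator to zero: 5s + 40 = 0, i.e. 5·(s + 8) = 0.
So s = -8.

s = -8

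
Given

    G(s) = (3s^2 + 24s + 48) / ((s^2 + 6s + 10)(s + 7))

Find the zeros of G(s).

s = -4, -4

Set the numerator to zero: 3s^2 + 24s + 48 = 0, i.e. 3·(s^2 + 8s + 16) = 0.
Factoring: (s + 4)^2 = 0.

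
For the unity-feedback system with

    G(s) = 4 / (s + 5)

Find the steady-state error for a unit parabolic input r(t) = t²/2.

G(s) has no poles at the origin.
This is a Type 0 system; Ka = lim_{s→0} s^2·G(s) = 0, so the steady-state error for a parabola input is infinite.

e_ss = ∞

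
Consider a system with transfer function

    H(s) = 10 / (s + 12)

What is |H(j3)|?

|H(j3)| ≈ 0.8085

Substitute s = j3: numerator = 10, denominator = 12 + j3.
|H(j3)| = |10| / |12 + j3| = 10 / 12.369 ≈ 0.8085.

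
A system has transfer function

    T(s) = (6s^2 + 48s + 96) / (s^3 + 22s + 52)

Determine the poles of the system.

s = 1 ± 5j, -2

The poles are the roots of the denominator s^3 + 22s + 52 = 0.
Trying s = -2: the polynomial evaluates to 0, so (s + 2) is a factor.
Dividing out leaves s^2 - 2s + 26 = 0.
The quadratic formula then gives s = 1 ± 5j.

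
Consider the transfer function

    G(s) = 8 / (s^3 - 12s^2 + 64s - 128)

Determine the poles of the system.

The poles are the roots of the denominator s^3 - 12s^2 + 64s - 128 = 0.
Trying s = 4: the polynomial evaluates to 0, so (s - 4) is a factor.
Dividing out leaves s^2 - 8s + 32 = 0.
The quadratic formula then gives s = 4 ± 4j.

s = 4 ± 4j, 4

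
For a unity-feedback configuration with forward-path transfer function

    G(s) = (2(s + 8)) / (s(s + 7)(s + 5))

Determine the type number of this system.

The denominator has 1 factor of s at the origin (free integrator), so this is a Type 1 system.

Type 1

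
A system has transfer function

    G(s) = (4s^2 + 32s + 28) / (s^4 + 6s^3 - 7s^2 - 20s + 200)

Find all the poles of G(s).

s = 2 + 2j, 2 - 2j, -5, -5

The poles are the roots of the denominator s^4 + 6s^3 - 7s^2 - 20s + 200 = 0.
Trying s = -5: the polynomial evaluates to 0, so (s + 5) is a factor.
Dividing out leaves s^3 + s^2 - 12s + 40 = 0.
This factors further as (s^2 - 4s + 8)(s + 5) = 0.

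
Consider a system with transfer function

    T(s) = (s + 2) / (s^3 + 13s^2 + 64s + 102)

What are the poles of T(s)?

The poles are the roots of the denominator s^3 + 13s^2 + 64s + 102 = 0.
Trying s = -3: the polynomial evaluates to 0, so (s + 3) is a factor.
Dividing out leaves s^2 + 10s + 34 = 0.
The quadratic formula then gives s = -5 ± 3j.

s = -5 + 3j, -5 - 3j, -3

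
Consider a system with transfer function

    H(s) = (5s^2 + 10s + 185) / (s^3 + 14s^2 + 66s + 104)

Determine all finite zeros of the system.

s = -1 ± 6j

Set the numerator to zero: 5s^2 + 10s + 185 = 0, i.e. 5·(s^2 + 2s + 37) = 0.
Factoring: (s^2 + 2s + 37) = 0.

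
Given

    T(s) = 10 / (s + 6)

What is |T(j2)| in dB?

Substitute s = j2: numerator = 10, denominator = 6 + j2.
|T(j2)| = |10| / |6 + j2| = 10 / 6.3246 ≈ 1.581.
In decibels: 20·log₁₀(1.581) ≈ 3.98 dB.

|T(j2)|_dB ≈ 3.98 dB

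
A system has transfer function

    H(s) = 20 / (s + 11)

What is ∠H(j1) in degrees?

∠H(j1) ≈ -5.194°

At s = j1: numerator = 20, denominator = 11 + j1.
∠H = ∠num − ∠den = 0° − (5.1944°) = -5.194°.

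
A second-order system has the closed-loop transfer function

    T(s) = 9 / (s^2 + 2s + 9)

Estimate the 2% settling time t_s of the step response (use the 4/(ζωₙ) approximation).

Comparing s^2 + 2s + 9 to s^2 + 2ζωₙs + ωₙ²: ωₙ = 3 rad/s and ζ = 2/(2·3) ≈ 0.3333.
ζωₙ = 2/2 = 1, so t_s ≈ 4/(ζωₙ) = 4/1 = 4 s.

t_s ≈ 4 s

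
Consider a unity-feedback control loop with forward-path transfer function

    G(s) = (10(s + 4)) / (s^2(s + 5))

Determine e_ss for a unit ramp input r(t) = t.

G(s) has 2 poles at the origin.
This is a Type 2 system; for a ramp input the steady-state error is zero.

e_ss = 0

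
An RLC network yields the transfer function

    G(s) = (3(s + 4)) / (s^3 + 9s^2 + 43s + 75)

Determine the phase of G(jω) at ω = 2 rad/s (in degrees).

At s = j2: numerator = 12 + j6, denominator = 39 + j78.
∠G = ∠num − ∠den = 26.565° − (63.435°) = -36.87°.

∠G(j2) ≈ -36.87°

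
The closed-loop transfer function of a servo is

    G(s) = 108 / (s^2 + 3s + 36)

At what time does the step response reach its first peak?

Comparing s^2 + 3s + 36 to s^2 + 2ζωₙs + ωₙ²: ωₙ = 6 rad/s and ζ = 3/(2·6) = 0.25.
ζωₙ = 3/2 = 1.5, so ω_d = ωₙ√(1−ζ²) = √(ωₙ² − (ζωₙ)²) = √(36 − 1.5²) = √33.75 ≈ 5.809 rad/s.
t_p = π/ω_d = π/5.809 ≈ 0.5408 s.

t_p ≈ 0.5408 s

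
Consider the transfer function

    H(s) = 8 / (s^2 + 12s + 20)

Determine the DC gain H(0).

H(0) = 2/5 ≈ 0.4000

Set s = 0: H(0) = (8) / (20) = 2/5.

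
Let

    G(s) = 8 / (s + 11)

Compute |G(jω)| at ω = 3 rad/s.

|G(j3)| ≈ 0.7016

Substitute s = j3: numerator = 8, denominator = 11 + j3.
|G(j3)| = |8| / |11 + j3| = 8 / 11.402 ≈ 0.7016.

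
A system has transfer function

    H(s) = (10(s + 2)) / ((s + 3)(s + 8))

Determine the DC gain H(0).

H(0) = 5/6 ≈ 0.8333

At s = 0 each factor (s + a) contributes a and each (s^2 + bs + c) contributes c.
H(0) = 10·(2) / ((3) · (8)) = 20/24 = 5/6.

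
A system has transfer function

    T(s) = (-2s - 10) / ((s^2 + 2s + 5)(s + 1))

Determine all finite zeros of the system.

Set the numerator to zero: -2s - 10 = 0, i.e. -2·(s + 5) = 0.
So s = -5.

s = -5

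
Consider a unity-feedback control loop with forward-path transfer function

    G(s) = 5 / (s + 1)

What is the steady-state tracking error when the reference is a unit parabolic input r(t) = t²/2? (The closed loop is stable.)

G(s) has no poles at the origin.
This is a Type 0 system; Ka = lim_{s→0} s^2·G(s) = 0, so the steady-state error for a parabola input is infinite.

e_ss = ∞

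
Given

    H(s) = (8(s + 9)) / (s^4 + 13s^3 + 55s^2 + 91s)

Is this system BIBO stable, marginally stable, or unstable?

marginally stable

The denominator s^4 + 13s^3 + 55s^2 + 91s factors as s(s^2 + 6s + 13)(s + 7), giving poles at s = 0, -3 ± 2j, -7.
Since the simple pole(s) at s = 0 lie on the jω-axis with none in the right half-plane, the system is marginally stable.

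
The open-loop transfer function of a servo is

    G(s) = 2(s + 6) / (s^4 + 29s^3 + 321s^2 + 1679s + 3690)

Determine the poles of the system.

s = -5 + 4j, -5 - 4j, -9, -10

The poles are the roots of the denominator s^4 + 29s^3 + 321s^2 + 1679s + 3690 = 0.
Trying s = -9: the polynomial evaluates to 0, so (s + 9) is a factor.
Dividing out leaves s^3 + 20s^2 + 141s + 410 = 0.
This factors further as (s^2 + 10s + 41)(s + 10) = 0.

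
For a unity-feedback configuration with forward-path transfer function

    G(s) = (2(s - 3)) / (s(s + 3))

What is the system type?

Type 1

The denominator has 1 factor of s at the origin (free integrator), so this is a Type 1 system.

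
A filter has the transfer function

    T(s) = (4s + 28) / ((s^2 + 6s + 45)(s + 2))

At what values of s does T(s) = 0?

s = -7

Set the numerator to zero: 4s + 28 = 0, i.e. 4·(s + 7) = 0.
So s = -7.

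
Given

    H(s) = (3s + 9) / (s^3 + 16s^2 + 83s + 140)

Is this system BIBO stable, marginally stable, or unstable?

stable

The denominator s^3 + 16s^2 + 83s + 140 factors as (s + 7)(s + 4)(s + 5), giving poles at s = -7, -4, -5.
Since all poles lie strictly in the left half-plane, the system is stable.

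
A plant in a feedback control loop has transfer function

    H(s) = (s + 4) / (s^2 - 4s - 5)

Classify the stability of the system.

unstable

The denominator s^2 - 4s - 5 factors as (s + 1)(s - 5), giving poles at s = -1, 5.
Since the pole(s) at s = 5 lie in the right half-plane, the system is unstable.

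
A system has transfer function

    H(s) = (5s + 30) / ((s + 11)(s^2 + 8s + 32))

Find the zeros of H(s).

Set the numerator to zero: 5s + 30 = 0, i.e. 5·(s + 6) = 0.
So s = -6.

s = -6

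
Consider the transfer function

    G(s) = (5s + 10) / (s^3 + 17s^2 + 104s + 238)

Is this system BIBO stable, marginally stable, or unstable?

stable

The denominator s^3 + 17s^2 + 104s + 238 factors as (s^2 + 10s + 34)(s + 7), giving poles at s = -5 ± 3j, -7.
Since all poles lie strictly in the left half-plane, the system is stable.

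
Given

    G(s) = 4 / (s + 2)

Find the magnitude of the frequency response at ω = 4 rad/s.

Substitute s = j4: numerator = 4, denominator = 2 + j4.
|G(j4)| = |4| / |2 + j4| = 4 / 4.4721 ≈ 0.8944.

|G(j4)| ≈ 0.8944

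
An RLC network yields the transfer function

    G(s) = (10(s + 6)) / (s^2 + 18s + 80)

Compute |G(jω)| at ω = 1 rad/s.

Substitute s = j1: numerator = 60 + j10, denominator = 79 + j18.
|G(j1)| = |60 + j10| / |79 + j18| = 60.828 / 81.025 ≈ 0.7507.

|G(j1)| ≈ 0.7507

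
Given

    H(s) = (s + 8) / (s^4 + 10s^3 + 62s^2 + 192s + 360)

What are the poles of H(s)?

s = -2 ± 4j, -3 ± 3j

The poles are the roots of the denominator s^4 + 10s^3 + 62s^2 + 192s + 360 = 0.
No real roots exist; factor into two real quadratics: (s^2 + 4s + 20)(s^2 + 6s + 18) = 0.
Each quadratic gives a conjugate pair via the quadratic formula.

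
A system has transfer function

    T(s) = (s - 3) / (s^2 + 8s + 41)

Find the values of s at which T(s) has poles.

s = -4 + 5j, -4 - 5j

The poles are the roots of the denominator s^2 + 8s + 41 = 0.
Using the quadratic formula: s = (-8 ± √(-100))/2 = -4 ± 5j.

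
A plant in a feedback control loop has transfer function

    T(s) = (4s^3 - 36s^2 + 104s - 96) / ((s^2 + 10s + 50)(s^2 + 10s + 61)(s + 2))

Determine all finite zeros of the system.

Set the numerator to zero: 4s^3 - 36s^2 + 104s - 96 = 0, i.e. 4·(s^3 - 9s^2 + 26s - 24) = 0.
Factoring: (s - 3)(s - 2)(s - 4) = 0.

s = 3, 2, 4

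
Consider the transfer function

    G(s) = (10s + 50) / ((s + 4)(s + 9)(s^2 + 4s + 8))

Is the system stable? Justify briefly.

The poles can be read from the denominator factors: s = -4, -9, -2 + 2j, -2 - 2j.
Since all poles lie strictly in the left half-plane, the system is stable.

stable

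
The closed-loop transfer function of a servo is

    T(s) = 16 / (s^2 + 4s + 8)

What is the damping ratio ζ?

Compare the denominator to the standard form s^2 + 2ζωₙs + ωₙ².
ωₙ² = 8, so ωₙ = √8 ≈ 2.828 rad/s.
2ζωₙ = 4, so ζ = 4/(2·√8) ≈ 0.7071.

ζ ≈ 0.7071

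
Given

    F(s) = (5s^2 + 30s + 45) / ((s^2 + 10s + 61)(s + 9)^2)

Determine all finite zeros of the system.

s = -3, -3

Set the numerator to zero: 5s^2 + 30s + 45 = 0, i.e. 5·(s^2 + 6s + 9) = 0.
Factoring: (s + 3)^2 = 0.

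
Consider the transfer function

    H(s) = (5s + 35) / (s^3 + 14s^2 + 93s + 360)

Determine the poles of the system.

s = -3 ± 6j, -8

The poles are the roots of the denominator s^3 + 14s^2 + 93s + 360 = 0.
Trying s = -8: the polynomial evaluates to 0, so (s + 8) is a factor.
Dividing out leaves s^2 + 6s + 45 = 0.
The quadratic formula then gives s = -3 ± 6j.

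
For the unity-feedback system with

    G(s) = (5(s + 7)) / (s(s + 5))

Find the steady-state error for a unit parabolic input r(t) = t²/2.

G(s) has one pole at the origin.
This is a Type 1 system; Ka = lim_{s→0} s^2·G(s) = 0, so the steady-state error for a parabola input is infinite.

e_ss = ∞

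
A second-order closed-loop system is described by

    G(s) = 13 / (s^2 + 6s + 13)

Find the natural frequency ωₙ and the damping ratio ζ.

Compare the denominator to the standard form s^2 + 2ζωₙs + ωₙ².
ωₙ² = 13, so ωₙ = √13 ≈ 3.606 rad/s.
2ζωₙ = 6, so ζ = 6/(2·√13) ≈ 0.8321.

ωₙ ≈ 3.606 rad/s, ζ ≈ 0.8321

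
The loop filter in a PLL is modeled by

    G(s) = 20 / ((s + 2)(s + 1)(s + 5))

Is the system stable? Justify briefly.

stable

The poles can be read from the denominator factors: s = -2, -1, -5.
Since all poles lie strictly in the left half-plane, the system is stable.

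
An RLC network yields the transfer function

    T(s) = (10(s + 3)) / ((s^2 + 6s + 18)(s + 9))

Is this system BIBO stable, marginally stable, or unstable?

stable

The poles can be read from the denominator factors: s = -3 ± 3j, -9.
Since all poles lie strictly in the left half-plane, the system is stable.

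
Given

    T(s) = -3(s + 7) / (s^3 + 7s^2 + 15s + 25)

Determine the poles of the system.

The poles are the roots of the denominator s^3 + 7s^2 + 15s + 25 = 0.
Trying s = -5: the polynomial evaluates to 0, so (s + 5) is a factor.
Dividing out leaves s^2 + 2s + 5 = 0.
The quadratic formula then gives s = -1 ± 2j.

s = -1 ± 2j, -5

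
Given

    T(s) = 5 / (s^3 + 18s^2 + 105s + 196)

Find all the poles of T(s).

The poles are the roots of the denominator s^3 + 18s^2 + 105s + 196 = 0.
Trying s = -4: the polynomial evaluates to 0, so (s + 4) is a factor.
Dividing out leaves s^2 + 14s + 49 = 0.
Factoring the quadratic: (s + 7)^2 = 0.

s = -4, -7, -7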